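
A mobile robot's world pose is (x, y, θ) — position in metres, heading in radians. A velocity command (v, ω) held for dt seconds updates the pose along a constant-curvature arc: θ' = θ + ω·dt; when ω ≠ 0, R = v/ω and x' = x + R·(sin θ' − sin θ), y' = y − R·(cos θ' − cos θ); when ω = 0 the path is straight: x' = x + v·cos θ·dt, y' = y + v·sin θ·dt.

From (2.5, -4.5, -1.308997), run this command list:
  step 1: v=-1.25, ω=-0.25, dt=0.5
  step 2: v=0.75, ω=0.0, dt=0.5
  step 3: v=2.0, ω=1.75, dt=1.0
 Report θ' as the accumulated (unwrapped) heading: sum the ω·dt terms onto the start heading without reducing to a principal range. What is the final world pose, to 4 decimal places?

(3.9148, -5.1897, 0.3160)

step 1: θ'=-1.4340 (R=5.0000) → pose (2.3763, -3.8878, -1.4340)
step 2: θ'=-1.4340 (straight) → pose (2.4275, -4.2593, -1.4340)
step 3: θ'=0.3160 (R=1.1429) → pose (3.9148, -5.1897, 0.3160)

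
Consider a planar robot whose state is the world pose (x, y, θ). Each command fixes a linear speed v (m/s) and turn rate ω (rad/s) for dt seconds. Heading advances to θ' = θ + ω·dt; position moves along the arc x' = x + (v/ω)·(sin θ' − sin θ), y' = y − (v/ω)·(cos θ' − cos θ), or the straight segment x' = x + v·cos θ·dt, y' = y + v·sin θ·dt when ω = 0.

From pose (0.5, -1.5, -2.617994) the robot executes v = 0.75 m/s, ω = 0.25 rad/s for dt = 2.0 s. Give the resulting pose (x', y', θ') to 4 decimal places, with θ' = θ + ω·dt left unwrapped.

θ' = -2.6180 + 0.25·2.0 = -2.1180
R = v/ω = 0.75/0.25 = 3.0000
x' = 0.5 + 3.0000·(sin -2.1180 − sin -2.6180) = -0.5620
y' = -1.5 − 3.0000·(cos -2.1180 − cos -2.6180) = -2.5372

(-0.5620, -2.5372, -2.1180)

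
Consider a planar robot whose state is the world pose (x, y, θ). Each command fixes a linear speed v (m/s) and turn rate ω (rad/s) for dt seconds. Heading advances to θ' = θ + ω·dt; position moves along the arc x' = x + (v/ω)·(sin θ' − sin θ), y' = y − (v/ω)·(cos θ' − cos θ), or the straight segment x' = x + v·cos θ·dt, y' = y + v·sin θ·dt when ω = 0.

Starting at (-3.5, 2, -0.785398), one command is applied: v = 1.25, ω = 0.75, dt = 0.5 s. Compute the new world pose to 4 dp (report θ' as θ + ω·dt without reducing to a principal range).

(-2.9864, 1.6502, -0.4104)

θ' = -0.7854 + 0.75·0.5 = -0.4104
R = v/ω = 1.25/0.75 = 1.6667
x' = -3.5 + 1.6667·(sin -0.4104 − sin -0.7854) = -2.9864
y' = 2 − 1.6667·(cos -0.4104 − cos -0.7854) = 1.6502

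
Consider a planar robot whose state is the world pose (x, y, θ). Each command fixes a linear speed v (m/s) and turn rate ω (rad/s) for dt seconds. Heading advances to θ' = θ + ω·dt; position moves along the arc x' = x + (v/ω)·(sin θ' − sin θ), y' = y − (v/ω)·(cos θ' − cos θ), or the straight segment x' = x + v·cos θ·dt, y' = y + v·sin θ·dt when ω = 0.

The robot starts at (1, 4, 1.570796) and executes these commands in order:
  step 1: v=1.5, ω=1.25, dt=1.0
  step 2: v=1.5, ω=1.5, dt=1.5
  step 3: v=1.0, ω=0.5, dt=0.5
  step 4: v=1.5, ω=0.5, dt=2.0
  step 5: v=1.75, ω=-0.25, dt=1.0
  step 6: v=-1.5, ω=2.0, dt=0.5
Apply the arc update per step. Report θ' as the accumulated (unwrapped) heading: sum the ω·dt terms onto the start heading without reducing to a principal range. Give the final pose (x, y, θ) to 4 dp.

step 1: θ'=2.8208 (R=1.2000) → pose (0.1784, 5.1388, 2.8208)
step 2: θ'=5.0708 (R=1.0000) → pose (-1.0734, 3.8390, 5.0708)
step 3: θ'=5.3208 (R=2.0000) → pose (-0.8416, 3.3975, 5.3208)
step 4: θ'=6.3208 (R=3.0000) → pose (1.7329, 2.1143, 6.3208)
step 5: θ'=6.0708 (R=-7.0000) → pose (3.4717, 1.9619, 6.0708)
step 6: θ'=7.0708 (R=-0.7500) → pose (2.7821, 1.7579, 7.0708)

(2.7821, 1.7579, 7.0708)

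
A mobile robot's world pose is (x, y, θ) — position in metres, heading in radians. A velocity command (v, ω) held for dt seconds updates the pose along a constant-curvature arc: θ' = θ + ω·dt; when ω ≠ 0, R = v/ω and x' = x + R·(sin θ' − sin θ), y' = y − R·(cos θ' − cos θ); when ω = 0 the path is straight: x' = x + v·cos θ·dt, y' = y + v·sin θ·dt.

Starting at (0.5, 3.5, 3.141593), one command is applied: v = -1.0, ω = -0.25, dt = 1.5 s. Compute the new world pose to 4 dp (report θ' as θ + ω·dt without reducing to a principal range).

θ' = 3.1416 + -0.25·1.5 = 2.7666
R = v/ω = -1.0/-0.25 = 4.0000
x' = 0.5 + 4.0000·(sin 2.7666 − sin 3.1416) = 1.9651
y' = 3.5 − 4.0000·(cos 2.7666 − cos 3.1416) = 3.2220

(1.9651, 3.2220, 2.7666)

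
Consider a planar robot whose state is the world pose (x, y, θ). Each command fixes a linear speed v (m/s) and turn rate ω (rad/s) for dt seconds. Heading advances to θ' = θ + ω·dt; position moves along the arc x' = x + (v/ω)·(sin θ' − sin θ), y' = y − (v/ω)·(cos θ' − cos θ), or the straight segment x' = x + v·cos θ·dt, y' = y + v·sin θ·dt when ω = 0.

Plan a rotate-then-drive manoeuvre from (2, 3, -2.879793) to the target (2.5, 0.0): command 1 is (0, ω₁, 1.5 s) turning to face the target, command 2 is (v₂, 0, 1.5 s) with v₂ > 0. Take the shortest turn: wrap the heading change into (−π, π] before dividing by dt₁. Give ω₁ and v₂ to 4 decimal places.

heading to target = atan2(0−3, 2.5−2) = -1.4056
Δθ = wrap(-1.4056 − -2.8798) = 1.4741; ω₁ = Δθ/dt₁ = 0.9828
distance = √((2.5−2)² + (0−3)²) = 3.0414; v₂ = distance/dt₂ = 2.0276

ω₁ = 0.9828, v₂ = 2.0276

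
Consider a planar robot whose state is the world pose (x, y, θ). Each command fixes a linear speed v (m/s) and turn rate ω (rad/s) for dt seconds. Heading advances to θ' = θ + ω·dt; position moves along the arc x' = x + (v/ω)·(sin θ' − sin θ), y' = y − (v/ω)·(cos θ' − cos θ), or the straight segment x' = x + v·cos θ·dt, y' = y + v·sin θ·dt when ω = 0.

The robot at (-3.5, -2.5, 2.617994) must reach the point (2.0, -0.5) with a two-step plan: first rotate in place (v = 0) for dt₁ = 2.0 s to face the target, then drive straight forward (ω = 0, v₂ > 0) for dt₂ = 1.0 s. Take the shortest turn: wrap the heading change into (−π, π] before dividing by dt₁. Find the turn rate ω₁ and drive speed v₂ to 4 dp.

ω₁ = -1.1346, v₂ = 5.8523

heading to target = atan2(-0.5−-2.5, 2−-3.5) = 0.3488
Δθ = wrap(0.3488 − 2.6180) = -2.2692; ω₁ = Δθ/dt₁ = -1.1346
distance = √((2−-3.5)² + (-0.5−-2.5)²) = 5.8523; v₂ = distance/dt₂ = 5.8523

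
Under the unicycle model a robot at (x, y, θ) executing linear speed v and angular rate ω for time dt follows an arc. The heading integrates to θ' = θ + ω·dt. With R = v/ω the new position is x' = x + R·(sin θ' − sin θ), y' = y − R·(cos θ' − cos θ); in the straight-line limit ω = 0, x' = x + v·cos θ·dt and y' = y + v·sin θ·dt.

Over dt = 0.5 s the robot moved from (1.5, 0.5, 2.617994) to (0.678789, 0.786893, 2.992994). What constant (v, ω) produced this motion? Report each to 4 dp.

v = 1.7500, ω = 0.7500

Δθ = 2.992994 − 2.617994 = 0.375000
ω = Δθ/dt = 0.375000/0.5 = 0.7500
R = Δx/(sin θ' − sin θ) = 2.3333
v = R·ω = 2.3333·0.7500 = 1.7500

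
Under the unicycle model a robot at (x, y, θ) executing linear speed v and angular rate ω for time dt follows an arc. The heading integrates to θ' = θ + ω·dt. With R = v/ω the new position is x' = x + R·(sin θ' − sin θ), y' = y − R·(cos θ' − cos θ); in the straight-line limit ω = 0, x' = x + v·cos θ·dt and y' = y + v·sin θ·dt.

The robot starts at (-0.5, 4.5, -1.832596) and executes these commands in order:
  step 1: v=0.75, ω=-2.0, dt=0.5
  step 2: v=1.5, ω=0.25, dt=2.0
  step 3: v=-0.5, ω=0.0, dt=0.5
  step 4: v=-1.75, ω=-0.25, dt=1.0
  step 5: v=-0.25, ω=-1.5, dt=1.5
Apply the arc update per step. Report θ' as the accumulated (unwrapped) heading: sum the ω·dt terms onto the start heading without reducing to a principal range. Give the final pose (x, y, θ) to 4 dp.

step 1: θ'=-2.8326 (R=-0.3750) → pose (-0.7482, 4.2398, -2.8326)
step 2: θ'=-2.3326 (R=6.0000) → pose (-3.2651, 2.6653, -2.3326)
step 3: θ'=-2.3326 (straight) → pose (-3.0926, 2.8462, -2.3326)
step 4: θ'=-2.5826 (R=7.0000) → pose (-1.7398, 3.9492, -2.5826)
step 5: θ'=-4.8326 (R=0.1667) → pose (-1.4859, 3.7879, -4.8326)

(-1.4859, 3.7879, -4.8326)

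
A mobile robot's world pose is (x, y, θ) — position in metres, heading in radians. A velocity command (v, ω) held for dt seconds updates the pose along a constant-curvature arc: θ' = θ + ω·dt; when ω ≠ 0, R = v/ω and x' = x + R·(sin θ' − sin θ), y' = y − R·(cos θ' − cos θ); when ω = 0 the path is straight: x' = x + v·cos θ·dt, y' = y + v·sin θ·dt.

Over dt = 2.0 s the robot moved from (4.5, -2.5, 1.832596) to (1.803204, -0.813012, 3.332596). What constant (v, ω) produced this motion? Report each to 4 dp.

v = 1.7500, ω = 0.7500

Δθ = 3.332596 − 1.832596 = 1.500000
ω = Δθ/dt = 1.500000/2.0 = 0.7500
R = Δx/(sin θ' − sin θ) = 2.3333
v = R·ω = 2.3333·0.7500 = 1.7500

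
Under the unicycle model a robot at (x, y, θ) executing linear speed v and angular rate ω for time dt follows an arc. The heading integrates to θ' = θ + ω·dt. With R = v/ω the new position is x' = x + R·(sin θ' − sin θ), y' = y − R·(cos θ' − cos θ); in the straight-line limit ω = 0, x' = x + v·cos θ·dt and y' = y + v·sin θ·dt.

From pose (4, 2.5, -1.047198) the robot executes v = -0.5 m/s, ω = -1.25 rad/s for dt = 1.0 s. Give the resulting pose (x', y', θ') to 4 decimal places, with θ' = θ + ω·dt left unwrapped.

(4.0474, 2.9657, -2.2972)

θ' = -1.0472 + -1.25·1.0 = -2.2972
R = v/ω = -0.5/-1.25 = 0.4000
x' = 4 + 0.4000·(sin -2.2972 − sin -1.0472) = 4.0474
y' = 2.5 − 0.4000·(cos -2.2972 − cos -1.0472) = 2.9657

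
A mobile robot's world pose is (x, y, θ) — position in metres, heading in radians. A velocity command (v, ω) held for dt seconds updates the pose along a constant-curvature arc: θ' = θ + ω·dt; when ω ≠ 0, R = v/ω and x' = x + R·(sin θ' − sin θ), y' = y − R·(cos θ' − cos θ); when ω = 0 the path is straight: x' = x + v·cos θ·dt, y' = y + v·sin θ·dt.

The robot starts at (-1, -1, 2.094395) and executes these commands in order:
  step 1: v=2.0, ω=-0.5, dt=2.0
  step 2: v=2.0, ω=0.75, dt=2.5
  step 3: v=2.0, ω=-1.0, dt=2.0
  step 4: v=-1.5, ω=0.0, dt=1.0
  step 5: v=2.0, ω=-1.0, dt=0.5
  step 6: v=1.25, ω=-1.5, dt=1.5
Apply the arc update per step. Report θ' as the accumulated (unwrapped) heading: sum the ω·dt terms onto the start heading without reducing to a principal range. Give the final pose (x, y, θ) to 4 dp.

(-3.2220, 8.2850, -1.7806)

step 1: θ'=1.0944 (R=-4.0000) → pose (-1.0905, 2.8343, 1.0944)
step 2: θ'=2.9694 (R=2.6667) → pose (-3.0033, 6.6845, 2.9694)
step 3: θ'=0.9694 (R=-2.0000) → pose (-4.3097, 9.7865, 0.9694)
step 4: θ'=0.9694 (straight) → pose (-5.1584, 8.5497, 0.9694)
step 5: θ'=0.4694 (R=-2.0000) → pose (-4.4140, 9.2017, 0.4694)
step 6: θ'=-1.7806 (R=-0.8333) → pose (-3.2220, 8.2850, -1.7806)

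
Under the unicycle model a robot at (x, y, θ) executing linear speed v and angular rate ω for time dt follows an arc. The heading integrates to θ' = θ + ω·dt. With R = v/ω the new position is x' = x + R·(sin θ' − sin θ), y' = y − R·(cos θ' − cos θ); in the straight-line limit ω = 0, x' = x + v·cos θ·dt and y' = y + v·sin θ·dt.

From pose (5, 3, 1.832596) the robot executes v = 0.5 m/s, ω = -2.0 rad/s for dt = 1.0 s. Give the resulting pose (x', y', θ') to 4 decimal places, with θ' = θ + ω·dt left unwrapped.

(5.2831, 3.3112, -0.1674)

θ' = 1.8326 + -2.0·1.0 = -0.1674
R = v/ω = 0.5/-2.0 = -0.2500
x' = 5 + -0.2500·(sin -0.1674 − sin 1.8326) = 5.2831
y' = 3 − -0.2500·(cos -0.1674 − cos 1.8326) = 3.3112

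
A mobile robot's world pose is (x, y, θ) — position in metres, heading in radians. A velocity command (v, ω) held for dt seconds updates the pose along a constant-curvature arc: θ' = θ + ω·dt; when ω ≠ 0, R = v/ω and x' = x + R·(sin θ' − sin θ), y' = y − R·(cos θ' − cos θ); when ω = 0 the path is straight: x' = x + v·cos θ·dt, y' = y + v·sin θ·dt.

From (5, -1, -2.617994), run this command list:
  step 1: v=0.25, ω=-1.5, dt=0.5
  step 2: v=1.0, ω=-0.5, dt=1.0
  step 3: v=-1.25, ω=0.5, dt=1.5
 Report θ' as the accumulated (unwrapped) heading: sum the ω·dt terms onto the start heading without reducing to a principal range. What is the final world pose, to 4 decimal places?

step 1: θ'=-3.3680 (R=-0.1667) → pose (4.8793, -1.0181, -3.3680)
step 2: θ'=-3.8680 (R=-2.0000) → pose (3.9998, -0.5643, -3.8680)
step 3: θ'=-3.1180 (R=-2.5000) → pose (5.7193, -1.1946, -3.1180)

(5.7193, -1.1946, -3.1180)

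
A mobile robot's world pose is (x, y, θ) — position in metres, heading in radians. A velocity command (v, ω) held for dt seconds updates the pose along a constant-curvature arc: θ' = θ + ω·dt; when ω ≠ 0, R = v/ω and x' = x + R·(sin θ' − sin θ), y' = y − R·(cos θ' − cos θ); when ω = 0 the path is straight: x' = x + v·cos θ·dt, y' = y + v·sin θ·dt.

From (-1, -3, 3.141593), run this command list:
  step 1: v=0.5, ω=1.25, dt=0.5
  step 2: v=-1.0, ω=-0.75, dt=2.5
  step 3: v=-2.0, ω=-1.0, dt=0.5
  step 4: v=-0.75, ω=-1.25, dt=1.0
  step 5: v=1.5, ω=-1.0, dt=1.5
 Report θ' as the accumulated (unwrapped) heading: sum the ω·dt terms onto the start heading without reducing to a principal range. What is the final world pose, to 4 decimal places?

(2.0537, -6.3794, -1.3584)

step 1: θ'=3.7666 (R=0.4000) → pose (-1.2340, -3.0756, 3.7666)
step 2: θ'=1.8916 (R=1.3333) → pose (0.8114, -3.7365, 1.8916)
step 3: θ'=1.3916 (R=2.0000) → pose (0.8814, -4.7236, 1.3916)
step 4: θ'=0.1416 (R=0.6000) → pose (0.3757, -5.2107, 0.1416)
step 5: θ'=-1.3584 (R=-1.5000) → pose (2.0537, -6.3794, -1.3584)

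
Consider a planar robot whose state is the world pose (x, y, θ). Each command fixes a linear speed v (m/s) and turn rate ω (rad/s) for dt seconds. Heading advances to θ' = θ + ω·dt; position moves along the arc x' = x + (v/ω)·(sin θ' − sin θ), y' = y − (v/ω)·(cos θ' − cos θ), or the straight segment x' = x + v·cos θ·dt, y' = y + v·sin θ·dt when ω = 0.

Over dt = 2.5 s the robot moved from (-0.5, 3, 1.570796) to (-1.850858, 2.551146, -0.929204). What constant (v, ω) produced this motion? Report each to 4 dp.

v = -0.7500, ω = -1.0000

Δθ = -0.929204 − 1.570796 = -2.500000
ω = Δθ/dt = -2.500000/2.5 = -1.0000
R = Δx/(sin θ' − sin θ) = 0.7500
v = R·ω = 0.7500·-1.0000 = -0.7500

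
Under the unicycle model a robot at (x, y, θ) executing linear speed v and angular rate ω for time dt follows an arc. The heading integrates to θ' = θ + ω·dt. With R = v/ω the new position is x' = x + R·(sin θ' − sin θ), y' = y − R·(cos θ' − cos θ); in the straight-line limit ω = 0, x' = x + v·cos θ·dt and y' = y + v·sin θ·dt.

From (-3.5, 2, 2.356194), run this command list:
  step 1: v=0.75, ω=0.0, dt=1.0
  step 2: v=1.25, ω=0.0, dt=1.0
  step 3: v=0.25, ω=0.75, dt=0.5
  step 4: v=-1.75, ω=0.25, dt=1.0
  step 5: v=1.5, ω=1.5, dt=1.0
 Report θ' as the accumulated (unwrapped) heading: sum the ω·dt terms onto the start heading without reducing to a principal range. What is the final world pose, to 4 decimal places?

step 1: θ'=2.3562 (straight) → pose (-4.0303, 2.5303, 2.3562)
step 2: θ'=2.3562 (straight) → pose (-4.9142, 3.4142, 2.3562)
step 3: θ'=2.7312 (R=0.3333) → pose (-5.0169, 3.4842, 2.7312)
step 4: θ'=2.9812 (R=-7.0000) → pose (-3.3421, 2.9928, 2.9812)
step 5: θ'=4.4812 (R=1.0000) → pose (-4.4752, 2.2347, 4.4812)

(-4.4752, 2.2347, 4.4812)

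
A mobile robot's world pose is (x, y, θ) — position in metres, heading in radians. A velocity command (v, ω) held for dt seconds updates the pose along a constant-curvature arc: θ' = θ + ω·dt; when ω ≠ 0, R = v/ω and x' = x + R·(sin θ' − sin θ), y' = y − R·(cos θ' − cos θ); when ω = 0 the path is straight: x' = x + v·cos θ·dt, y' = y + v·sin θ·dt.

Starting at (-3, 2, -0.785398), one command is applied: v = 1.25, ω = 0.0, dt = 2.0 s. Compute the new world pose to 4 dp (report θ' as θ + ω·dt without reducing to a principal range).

(-1.2322, 0.2322, -0.7854)

θ' = -0.7854 + 0.0·2.0 = -0.7854
ω = 0 → straight: x' = -3 + 1.25·cos(-0.7854)·2.0 = -1.2322
y' = 2 + 1.25·sin(-0.7854)·2.0 = 0.2322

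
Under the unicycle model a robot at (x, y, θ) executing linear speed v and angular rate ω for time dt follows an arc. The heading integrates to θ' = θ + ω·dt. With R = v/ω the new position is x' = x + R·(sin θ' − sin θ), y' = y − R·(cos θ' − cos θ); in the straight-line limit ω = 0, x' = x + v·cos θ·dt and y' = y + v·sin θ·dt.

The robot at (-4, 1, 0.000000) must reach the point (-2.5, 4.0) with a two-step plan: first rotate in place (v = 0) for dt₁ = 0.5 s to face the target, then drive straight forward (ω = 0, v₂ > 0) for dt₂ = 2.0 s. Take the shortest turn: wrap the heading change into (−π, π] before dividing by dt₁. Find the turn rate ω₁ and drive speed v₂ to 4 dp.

ω₁ = 2.2143, v₂ = 1.6771

heading to target = atan2(4−1, -2.5−-4) = 1.1071
Δθ = wrap(1.1071 − 0.0000) = 1.1071; ω₁ = Δθ/dt₁ = 2.2143
distance = √((-2.5−-4)² + (4−1)²) = 3.3541; v₂ = distance/dt₂ = 1.6771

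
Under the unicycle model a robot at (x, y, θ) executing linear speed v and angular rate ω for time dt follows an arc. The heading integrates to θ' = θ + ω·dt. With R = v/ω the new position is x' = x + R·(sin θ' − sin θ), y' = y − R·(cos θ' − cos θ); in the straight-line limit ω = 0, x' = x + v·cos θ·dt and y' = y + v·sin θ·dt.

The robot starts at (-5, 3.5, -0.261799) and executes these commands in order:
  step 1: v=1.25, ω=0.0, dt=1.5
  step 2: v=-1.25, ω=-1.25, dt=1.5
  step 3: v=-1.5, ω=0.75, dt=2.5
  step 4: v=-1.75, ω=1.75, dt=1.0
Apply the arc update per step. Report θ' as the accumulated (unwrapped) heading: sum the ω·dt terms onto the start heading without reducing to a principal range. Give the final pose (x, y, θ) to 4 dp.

(-6.2000, 6.6379, 1.4882)

step 1: θ'=-0.2618 (straight) → pose (-3.1889, 3.0147, -0.2618)
step 2: θ'=-2.1368 (R=1.0000) → pose (-3.7741, 4.5169, -2.1368)
step 3: θ'=-0.2618 (R=-2.0000) → pose (-4.9446, 7.5213, -0.2618)
step 4: θ'=1.4882 (R=-1.0000) → pose (-6.2000, 6.6379, 1.4882)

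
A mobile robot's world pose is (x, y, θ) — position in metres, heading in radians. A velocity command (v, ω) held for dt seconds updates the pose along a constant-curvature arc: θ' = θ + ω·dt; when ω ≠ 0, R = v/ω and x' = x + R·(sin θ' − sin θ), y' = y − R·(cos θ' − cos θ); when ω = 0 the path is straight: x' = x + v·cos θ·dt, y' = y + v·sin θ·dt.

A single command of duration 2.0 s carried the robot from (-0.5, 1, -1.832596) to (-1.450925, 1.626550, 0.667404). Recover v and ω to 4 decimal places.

Δθ = 0.667404 − -1.832596 = 2.500000
ω = Δθ/dt = 2.500000/2.0 = 1.2500
R = Δx/(sin θ' − sin θ) = -0.6000
v = R·ω = -0.6000·1.2500 = -0.7500

v = -0.7500, ω = 1.2500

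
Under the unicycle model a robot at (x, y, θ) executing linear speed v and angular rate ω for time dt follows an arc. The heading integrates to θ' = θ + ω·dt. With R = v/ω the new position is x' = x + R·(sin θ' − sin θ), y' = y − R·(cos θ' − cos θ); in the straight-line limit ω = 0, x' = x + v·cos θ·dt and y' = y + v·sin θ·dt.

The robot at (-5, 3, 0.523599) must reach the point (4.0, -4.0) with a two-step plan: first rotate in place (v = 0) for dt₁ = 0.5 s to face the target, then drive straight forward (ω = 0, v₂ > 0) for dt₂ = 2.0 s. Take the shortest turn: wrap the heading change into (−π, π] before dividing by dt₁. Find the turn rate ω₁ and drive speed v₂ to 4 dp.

heading to target = atan2(-4−3, 4−-5) = -0.6610
Δθ = wrap(-0.6610 − 0.5236) = -1.1846; ω₁ = Δθ/dt₁ = -2.3693
distance = √((4−-5)² + (-4−3)²) = 11.4018; v₂ = distance/dt₂ = 5.7009

ω₁ = -2.3693, v₂ = 5.7009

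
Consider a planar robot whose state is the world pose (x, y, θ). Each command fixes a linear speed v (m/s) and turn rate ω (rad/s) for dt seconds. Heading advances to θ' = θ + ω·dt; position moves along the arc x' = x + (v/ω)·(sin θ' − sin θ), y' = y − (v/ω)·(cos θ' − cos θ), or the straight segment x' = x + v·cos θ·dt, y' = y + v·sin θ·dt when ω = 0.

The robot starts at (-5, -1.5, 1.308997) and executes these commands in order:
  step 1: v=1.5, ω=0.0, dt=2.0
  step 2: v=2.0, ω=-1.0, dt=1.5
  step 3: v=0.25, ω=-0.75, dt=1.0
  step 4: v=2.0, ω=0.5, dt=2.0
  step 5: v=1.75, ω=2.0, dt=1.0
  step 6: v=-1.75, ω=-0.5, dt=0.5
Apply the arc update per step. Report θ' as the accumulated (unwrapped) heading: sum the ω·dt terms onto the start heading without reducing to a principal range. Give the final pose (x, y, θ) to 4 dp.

step 1: θ'=1.3090 (straight) → pose (-4.2235, 1.3978, 1.3090)
step 2: θ'=-0.1910 (R=-2.0000) → pose (-1.9120, 2.8438, -0.1910)
step 3: θ'=-0.9410 (R=-0.3333) → pose (-1.7059, 2.7128, -0.9410)
step 4: θ'=0.0590 (R=4.0000) → pose (1.7625, 1.0757, 0.0590)
step 5: θ'=2.0590 (R=0.8750) → pose (2.4837, 2.3596, 2.0590)
step 6: θ'=1.8090 (R=3.5000) → pose (2.7938, 1.5438, 1.8090)

(2.7938, 1.5438, 1.8090)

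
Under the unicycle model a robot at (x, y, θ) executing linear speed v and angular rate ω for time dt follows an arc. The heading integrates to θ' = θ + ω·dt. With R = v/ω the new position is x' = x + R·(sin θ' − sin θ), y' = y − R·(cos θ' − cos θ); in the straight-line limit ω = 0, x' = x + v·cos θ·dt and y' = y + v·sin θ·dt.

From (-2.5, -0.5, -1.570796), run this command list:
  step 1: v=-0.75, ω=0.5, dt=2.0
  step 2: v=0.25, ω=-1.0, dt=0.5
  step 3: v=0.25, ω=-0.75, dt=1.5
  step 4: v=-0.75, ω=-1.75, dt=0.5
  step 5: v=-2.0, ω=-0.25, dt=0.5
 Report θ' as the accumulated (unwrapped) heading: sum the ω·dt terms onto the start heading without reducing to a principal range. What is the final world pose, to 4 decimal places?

(-1.8109, 0.5019, -3.1958)

step 1: θ'=-0.5708 (R=-1.5000) → pose (-3.1895, 0.7622, -0.5708)
step 2: θ'=-1.0708 (R=-0.2500) → pose (-3.1052, 0.6717, -1.0708)
step 3: θ'=-2.1958 (R=-0.3333) → pose (-3.1274, 0.3169, -2.1958)
step 4: θ'=-3.0708 (R=0.4286) → pose (-2.8102, 0.4936, -3.0708)
step 5: θ'=-3.1958 (R=8.0000) → pose (-1.8109, 0.5019, -3.1958)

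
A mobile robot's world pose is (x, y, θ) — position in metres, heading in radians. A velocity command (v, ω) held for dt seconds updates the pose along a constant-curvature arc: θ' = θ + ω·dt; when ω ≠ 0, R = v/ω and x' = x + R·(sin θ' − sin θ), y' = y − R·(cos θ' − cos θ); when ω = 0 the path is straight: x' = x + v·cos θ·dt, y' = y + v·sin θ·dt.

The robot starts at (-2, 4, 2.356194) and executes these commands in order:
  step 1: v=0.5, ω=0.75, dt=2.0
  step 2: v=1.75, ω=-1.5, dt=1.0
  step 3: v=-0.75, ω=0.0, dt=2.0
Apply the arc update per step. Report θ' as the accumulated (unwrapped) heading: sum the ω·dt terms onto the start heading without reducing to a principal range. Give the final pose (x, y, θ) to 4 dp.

(-3.4371, 3.0278, 2.3562)

step 1: θ'=3.8562 (R=0.6667) → pose (-2.9083, 4.0322, 3.8562)
step 2: θ'=2.3562 (R=-1.1667) → pose (-4.4978, 4.0885, 2.3562)
step 3: θ'=2.3562 (straight) → pose (-3.4371, 3.0278, 2.3562)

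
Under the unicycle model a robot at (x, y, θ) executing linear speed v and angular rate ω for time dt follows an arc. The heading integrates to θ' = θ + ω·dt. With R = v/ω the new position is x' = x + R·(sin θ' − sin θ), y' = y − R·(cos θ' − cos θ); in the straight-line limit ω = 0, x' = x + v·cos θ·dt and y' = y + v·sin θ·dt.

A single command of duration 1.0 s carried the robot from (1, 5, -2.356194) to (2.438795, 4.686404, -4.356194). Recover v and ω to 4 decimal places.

Δθ = -4.356194 − -2.356194 = -2.000000
ω = Δθ/dt = -2.000000/1.0 = -2.0000
R = Δx/(sin θ' − sin θ) = 0.8750
v = R·ω = 0.8750·-2.0000 = -1.7500

v = -1.7500, ω = -2.0000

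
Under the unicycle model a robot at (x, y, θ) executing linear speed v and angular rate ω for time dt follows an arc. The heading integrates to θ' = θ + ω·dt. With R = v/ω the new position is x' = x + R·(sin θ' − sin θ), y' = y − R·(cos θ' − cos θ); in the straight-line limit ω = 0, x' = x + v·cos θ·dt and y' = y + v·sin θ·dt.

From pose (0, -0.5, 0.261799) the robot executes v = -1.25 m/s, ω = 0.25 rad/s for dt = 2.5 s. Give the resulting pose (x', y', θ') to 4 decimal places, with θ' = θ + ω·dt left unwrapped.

θ' = 0.2618 + 0.25·2.5 = 0.8868
R = v/ω = -1.25/0.25 = -5.0000
x' = 0 + -5.0000·(sin 0.8868 − sin 0.2618) = -2.5812
y' = -0.5 − -5.0000·(cos 0.8868 − cos 0.2618) = -2.1701

(-2.5812, -2.1701, 0.8868)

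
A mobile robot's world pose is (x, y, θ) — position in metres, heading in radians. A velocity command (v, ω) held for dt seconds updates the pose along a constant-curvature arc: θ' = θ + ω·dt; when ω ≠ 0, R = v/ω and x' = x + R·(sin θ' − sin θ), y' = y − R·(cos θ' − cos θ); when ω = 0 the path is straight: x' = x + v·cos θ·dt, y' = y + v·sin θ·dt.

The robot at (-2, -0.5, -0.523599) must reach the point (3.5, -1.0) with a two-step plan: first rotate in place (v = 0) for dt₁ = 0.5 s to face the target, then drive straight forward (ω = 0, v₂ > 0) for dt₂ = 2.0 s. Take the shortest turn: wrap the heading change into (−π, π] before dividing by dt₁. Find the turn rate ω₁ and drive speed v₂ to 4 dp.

ω₁ = 0.8659, v₂ = 2.7613

heading to target = atan2(-1−-0.5, 3.5−-2) = -0.0907
Δθ = wrap(-0.0907 − -0.5236) = 0.4329; ω₁ = Δθ/dt₁ = 0.8659
distance = √((3.5−-2)² + (-1−-0.5)²) = 5.5227; v₂ = distance/dt₂ = 2.7613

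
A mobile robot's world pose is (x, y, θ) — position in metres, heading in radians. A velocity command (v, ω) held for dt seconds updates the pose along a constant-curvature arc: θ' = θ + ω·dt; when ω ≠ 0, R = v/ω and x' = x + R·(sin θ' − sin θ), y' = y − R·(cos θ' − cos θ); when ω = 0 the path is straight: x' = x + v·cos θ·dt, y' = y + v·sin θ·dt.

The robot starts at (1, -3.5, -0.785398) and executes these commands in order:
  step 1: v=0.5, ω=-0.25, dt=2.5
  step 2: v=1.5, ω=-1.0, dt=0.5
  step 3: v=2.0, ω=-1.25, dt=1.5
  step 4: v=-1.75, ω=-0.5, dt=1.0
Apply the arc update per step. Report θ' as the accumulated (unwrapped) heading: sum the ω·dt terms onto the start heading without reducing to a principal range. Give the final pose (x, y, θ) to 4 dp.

step 1: θ'=-1.4104 (R=-2.0000) → pose (1.5601, -4.5948, -1.4104)
step 2: θ'=-1.9104 (R=-1.5000) → pose (1.4937, -5.3340, -1.9104)
step 3: θ'=-3.7854 (R=-1.6000) → pose (-0.9753, -6.0808, -3.7854)
step 4: θ'=-4.2854 (R=3.5000) → pose (0.1096, -7.4306, -4.2854)

(0.1096, -7.4306, -4.2854)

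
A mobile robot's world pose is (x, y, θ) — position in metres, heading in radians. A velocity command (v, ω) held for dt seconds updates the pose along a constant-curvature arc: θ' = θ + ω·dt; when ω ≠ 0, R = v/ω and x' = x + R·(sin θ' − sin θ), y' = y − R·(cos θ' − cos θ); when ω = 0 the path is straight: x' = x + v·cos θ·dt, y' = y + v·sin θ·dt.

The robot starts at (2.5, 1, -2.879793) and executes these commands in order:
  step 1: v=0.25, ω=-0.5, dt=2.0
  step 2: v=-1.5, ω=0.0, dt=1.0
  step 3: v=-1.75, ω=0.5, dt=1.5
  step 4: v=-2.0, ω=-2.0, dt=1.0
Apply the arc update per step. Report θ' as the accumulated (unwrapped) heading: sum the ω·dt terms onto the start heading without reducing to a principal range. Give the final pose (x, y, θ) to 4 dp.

(6.4662, -2.2125, -5.1298)

step 1: θ'=-3.8798 (R=-0.5000) → pose (2.0341, 1.1131, -3.8798)
step 2: θ'=-3.8798 (straight) → pose (3.1436, 0.1037, -3.8798)
step 3: θ'=-3.1298 (R=-3.5000) → pose (5.5403, -0.8072, -3.1298)
step 4: θ'=-5.1298 (R=1.0000) → pose (6.4662, -2.2125, -5.1298)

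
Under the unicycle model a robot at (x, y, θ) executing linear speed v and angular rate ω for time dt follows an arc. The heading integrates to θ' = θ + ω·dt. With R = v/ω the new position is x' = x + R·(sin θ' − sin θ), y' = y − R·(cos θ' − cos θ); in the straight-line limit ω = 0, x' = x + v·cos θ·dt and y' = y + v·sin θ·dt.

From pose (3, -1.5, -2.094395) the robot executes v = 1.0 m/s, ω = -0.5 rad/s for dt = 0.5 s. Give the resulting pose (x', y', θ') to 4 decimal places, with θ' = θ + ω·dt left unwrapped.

θ' = -2.0944 + -0.5·0.5 = -2.3444
R = v/ω = 1.0/-0.5 = -2.0000
x' = 3 + -2.0000·(sin -2.3444 − sin -2.0944) = 2.6988
y' = -1.5 − -2.0000·(cos -2.3444 − cos -2.0944) = -1.8974

(2.6988, -1.8974, -2.3444)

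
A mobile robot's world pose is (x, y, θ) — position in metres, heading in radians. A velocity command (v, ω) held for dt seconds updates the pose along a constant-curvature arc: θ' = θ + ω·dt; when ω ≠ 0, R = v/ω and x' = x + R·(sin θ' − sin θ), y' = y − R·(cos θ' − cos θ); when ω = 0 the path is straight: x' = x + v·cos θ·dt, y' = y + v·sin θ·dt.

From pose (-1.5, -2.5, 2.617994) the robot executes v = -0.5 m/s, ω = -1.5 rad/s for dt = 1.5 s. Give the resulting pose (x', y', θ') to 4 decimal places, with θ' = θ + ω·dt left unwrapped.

(-1.5468, -3.0997, 0.3680)

θ' = 2.6180 + -1.5·1.5 = 0.3680
R = v/ω = -0.5/-1.5 = 0.3333
x' = -1.5 + 0.3333·(sin 0.3680 − sin 2.6180) = -1.5468
y' = -2.5 − 0.3333·(cos 0.3680 − cos 2.6180) = -3.0997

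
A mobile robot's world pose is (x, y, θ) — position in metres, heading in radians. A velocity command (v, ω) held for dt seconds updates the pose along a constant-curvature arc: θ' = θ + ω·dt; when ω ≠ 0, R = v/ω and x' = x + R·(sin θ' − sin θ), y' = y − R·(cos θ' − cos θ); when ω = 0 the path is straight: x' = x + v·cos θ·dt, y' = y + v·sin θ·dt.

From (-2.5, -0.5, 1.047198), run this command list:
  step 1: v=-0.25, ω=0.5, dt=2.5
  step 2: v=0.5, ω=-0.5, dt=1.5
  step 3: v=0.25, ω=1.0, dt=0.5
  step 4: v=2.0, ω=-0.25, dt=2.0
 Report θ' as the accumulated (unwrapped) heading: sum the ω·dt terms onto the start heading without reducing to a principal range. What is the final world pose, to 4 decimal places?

(-3.6093, 3.5837, 1.5472)

step 1: θ'=2.2972 (R=-0.5000) → pose (-2.4408, -1.0821, 2.2972)
step 2: θ'=1.5472 (R=-1.0000) → pose (-2.6929, -0.3943, 1.5472)
step 3: θ'=2.0472 (R=0.2500) → pose (-2.7207, -0.2738, 2.0472)
step 4: θ'=1.5472 (R=-8.0000) → pose (-3.6093, 3.5837, 1.5472)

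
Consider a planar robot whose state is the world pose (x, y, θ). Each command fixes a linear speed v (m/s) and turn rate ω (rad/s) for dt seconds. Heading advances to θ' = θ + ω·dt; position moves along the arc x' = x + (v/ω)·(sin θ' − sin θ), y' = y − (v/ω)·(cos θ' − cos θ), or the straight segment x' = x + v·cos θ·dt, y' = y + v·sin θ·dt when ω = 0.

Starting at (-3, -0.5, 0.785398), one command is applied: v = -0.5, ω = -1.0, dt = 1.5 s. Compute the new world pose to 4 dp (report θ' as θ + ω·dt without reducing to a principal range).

(-3.6812, -0.5241, -0.7146)

θ' = 0.7854 + -1.0·1.5 = -0.7146
R = v/ω = -0.5/-1.0 = 0.5000
x' = -3 + 0.5000·(sin -0.7146 − sin 0.7854) = -3.6812
y' = -0.5 − 0.5000·(cos -0.7146 − cos 0.7854) = -0.5241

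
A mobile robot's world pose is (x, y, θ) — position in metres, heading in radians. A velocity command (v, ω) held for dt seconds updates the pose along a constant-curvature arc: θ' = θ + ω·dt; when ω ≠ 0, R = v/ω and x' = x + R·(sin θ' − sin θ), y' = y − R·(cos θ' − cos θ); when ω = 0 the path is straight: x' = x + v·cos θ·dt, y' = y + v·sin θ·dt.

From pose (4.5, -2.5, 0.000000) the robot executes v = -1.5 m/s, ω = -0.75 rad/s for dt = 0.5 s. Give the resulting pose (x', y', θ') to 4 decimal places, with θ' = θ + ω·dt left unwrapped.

(3.7675, -2.3610, -0.3750)

θ' = 0.0000 + -0.75·0.5 = -0.3750
R = v/ω = -1.5/-0.75 = 2.0000
x' = 4.5 + 2.0000·(sin -0.3750 − sin 0.0000) = 3.7675
y' = -2.5 − 2.0000·(cos -0.3750 − cos 0.0000) = -2.3610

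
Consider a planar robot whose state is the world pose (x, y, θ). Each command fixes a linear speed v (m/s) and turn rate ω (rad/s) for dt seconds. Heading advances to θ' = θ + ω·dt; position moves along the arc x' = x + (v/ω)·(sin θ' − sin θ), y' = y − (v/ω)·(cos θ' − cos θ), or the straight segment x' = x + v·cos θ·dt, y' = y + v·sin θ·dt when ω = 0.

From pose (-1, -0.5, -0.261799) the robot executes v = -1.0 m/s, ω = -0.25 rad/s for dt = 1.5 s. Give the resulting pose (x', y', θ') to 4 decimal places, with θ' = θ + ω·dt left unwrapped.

θ' = -0.2618 + -0.25·1.5 = -0.6368
R = v/ω = -1.0/-0.25 = 4.0000
x' = -1 + 4.0000·(sin -0.6368 − sin -0.2618) = -2.3432
y' = -0.5 − 4.0000·(cos -0.6368 − cos -0.2618) = 0.1477

(-2.3432, 0.1477, -0.6368)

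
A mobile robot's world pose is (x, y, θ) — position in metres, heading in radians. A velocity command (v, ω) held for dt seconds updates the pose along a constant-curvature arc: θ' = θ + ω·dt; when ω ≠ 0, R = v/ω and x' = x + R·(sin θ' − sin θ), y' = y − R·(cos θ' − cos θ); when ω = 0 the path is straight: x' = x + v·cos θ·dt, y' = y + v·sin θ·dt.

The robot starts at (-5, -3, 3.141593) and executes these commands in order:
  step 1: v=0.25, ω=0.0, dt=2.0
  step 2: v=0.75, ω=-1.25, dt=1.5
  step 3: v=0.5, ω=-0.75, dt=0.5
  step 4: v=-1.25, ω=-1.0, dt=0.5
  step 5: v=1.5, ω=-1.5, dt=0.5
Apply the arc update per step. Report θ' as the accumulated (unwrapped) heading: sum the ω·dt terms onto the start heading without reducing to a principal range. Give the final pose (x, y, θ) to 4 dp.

step 1: θ'=3.1416 (straight) → pose (-5.5000, -3.0000, 3.1416)
step 2: θ'=1.2666 (R=-0.6000) → pose (-6.0725, -2.2203, 1.2666)
step 3: θ'=0.8916 (R=-0.6667) → pose (-5.9551, -2.0012, 0.8916)
step 4: θ'=0.3916 (R=1.2500) → pose (-6.4506, -2.3713, 0.3916)
step 5: θ'=-0.3584 (R=-1.0000) → pose (-5.7182, -2.3592, -0.3584)

(-5.7182, -2.3592, -0.3584)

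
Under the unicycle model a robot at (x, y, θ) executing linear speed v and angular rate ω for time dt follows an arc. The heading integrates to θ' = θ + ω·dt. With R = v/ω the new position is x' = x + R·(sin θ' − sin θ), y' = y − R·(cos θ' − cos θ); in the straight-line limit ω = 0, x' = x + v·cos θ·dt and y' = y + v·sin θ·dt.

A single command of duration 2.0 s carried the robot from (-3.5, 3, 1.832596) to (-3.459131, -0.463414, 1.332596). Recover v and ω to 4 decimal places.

v = -1.7500, ω = -0.2500

Δθ = 1.332596 − 1.832596 = -0.500000
ω = Δθ/dt = -0.500000/2.0 = -0.2500
R = −Δy/(cos θ' − cos θ) = 7.0000
v = R·ω = 7.0000·-0.2500 = -1.7500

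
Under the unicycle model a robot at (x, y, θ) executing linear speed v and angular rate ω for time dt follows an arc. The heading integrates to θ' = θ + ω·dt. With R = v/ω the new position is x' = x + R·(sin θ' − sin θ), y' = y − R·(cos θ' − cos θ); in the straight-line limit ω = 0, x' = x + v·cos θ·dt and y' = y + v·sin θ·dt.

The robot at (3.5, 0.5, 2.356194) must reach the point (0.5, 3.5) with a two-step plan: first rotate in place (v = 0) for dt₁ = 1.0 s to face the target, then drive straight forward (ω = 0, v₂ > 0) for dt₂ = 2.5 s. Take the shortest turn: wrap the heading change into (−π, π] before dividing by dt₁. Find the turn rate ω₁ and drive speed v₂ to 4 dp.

ω₁ = 0.0000, v₂ = 1.6971

heading to target = atan2(3.5−0.5, 0.5−3.5) = 2.3562
Δθ = wrap(2.3562 − 2.3562) = 0.0000; ω₁ = Δθ/dt₁ = 0.0000
distance = √((0.5−3.5)² + (3.5−0.5)²) = 4.2426; v₂ = distance/dt₂ = 1.6971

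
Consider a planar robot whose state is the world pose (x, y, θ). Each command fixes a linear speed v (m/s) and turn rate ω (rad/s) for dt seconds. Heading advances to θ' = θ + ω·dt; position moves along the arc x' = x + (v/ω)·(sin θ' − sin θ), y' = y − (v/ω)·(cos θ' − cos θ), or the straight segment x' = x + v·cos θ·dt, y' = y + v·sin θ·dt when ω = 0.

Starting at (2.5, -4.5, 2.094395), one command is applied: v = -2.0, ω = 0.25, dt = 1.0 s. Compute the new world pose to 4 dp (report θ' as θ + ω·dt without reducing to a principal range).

(3.7050, -6.0897, 2.3444)

θ' = 2.0944 + 0.25·1.0 = 2.3444
R = v/ω = -2.0/0.25 = -8.0000
x' = 2.5 + -8.0000·(sin 2.3444 − sin 2.0944) = 3.7050
y' = -4.5 − -8.0000·(cos 2.3444 − cos 2.0944) = -6.0897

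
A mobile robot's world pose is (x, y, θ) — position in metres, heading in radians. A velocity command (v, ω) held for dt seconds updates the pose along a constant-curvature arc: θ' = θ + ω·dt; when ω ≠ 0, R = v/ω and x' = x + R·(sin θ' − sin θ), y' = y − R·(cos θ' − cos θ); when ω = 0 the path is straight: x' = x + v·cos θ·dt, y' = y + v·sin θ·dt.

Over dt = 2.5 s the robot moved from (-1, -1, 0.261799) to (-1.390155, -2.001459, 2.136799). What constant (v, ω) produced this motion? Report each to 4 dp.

Δθ = 2.136799 − 0.261799 = 1.875000
ω = Δθ/dt = 1.875000/2.5 = 0.7500
R = −Δy/(cos θ' − cos θ) = -0.6667
v = R·ω = -0.6667·0.7500 = -0.5000

v = -0.5000, ω = 0.7500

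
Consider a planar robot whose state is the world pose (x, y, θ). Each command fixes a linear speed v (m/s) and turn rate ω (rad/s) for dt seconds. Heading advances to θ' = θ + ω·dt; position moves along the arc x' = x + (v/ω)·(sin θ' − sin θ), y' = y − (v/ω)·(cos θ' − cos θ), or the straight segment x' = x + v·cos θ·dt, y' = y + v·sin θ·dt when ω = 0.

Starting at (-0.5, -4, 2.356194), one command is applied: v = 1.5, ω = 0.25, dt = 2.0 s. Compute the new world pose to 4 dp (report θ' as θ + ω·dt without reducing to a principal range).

θ' = 2.3562 + 0.25·2.0 = 2.8562
R = v/ω = 1.5/0.25 = 6.0000
x' = -0.5 + 6.0000·(sin 2.8562 − sin 2.3562) = -3.0534
y' = -4 − 6.0000·(cos 2.8562 − cos 2.3562) = -2.4853

(-3.0534, -2.4853, 2.8562)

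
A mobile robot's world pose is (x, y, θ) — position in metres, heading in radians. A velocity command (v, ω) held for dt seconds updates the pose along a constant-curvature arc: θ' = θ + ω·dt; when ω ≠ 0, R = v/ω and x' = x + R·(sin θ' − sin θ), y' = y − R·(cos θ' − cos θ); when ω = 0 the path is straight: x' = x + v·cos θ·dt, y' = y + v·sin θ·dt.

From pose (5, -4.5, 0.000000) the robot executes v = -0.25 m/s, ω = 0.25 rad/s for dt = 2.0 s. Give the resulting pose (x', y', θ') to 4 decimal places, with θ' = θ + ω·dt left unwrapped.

θ' = 0.0000 + 0.25·2.0 = 0.5000
R = v/ω = -0.25/0.25 = -1.0000
x' = 5 + -1.0000·(sin 0.5000 − sin 0.0000) = 4.5206
y' = -4.5 − -1.0000·(cos 0.5000 − cos 0.0000) = -4.6224

(4.5206, -4.6224, 0.5000)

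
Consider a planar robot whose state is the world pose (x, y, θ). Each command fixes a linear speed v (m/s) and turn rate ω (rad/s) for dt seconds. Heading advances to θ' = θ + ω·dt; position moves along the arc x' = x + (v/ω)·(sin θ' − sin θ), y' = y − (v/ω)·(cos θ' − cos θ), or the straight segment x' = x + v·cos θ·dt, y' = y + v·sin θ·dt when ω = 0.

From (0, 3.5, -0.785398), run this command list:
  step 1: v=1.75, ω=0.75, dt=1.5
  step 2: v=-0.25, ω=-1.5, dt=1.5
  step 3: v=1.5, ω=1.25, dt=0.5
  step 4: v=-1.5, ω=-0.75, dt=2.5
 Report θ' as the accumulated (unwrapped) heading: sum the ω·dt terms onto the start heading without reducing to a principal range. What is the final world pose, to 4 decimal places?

step 1: θ'=0.3396 (R=2.3333) → pose (2.4272, 2.9498, 0.3396)
step 2: θ'=-1.9104 (R=0.1667) → pose (2.2145, 3.1625, -1.9104)
step 3: θ'=-1.2854 (R=1.2000) → pose (2.1945, 2.4249, -1.2854)
step 4: θ'=-3.1604 (R=2.0000) → pose (4.1512, 4.9877, -3.1604)

(4.1512, 4.9877, -3.1604)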